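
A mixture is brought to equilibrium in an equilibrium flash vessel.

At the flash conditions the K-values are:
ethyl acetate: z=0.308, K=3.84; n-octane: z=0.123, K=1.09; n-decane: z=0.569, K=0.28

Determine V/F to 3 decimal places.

V/F = 0.268

Rachford–Rice: g(V/F) = Σ zᵢ(Kᵢ−1)/(1+V/F(Kᵢ−1)) = 0.
Check two-phase: ΣzᵢKᵢ = 1.476 > 1 and Σzᵢ/Kᵢ = 2.225 > 1, so g(0) = 0.476 > 0 and g(1) = -1.225 < 0.
Iterate (Newton) starting at V/F = 0.5:
  V/F = 0.500: g = -0.2681, g' = -1.145 → V/F = 0.266
  V/F = 0.266: g = 0.0025, g' = -1.259 → V/F = 0.268
Converged at V/F = 0.268.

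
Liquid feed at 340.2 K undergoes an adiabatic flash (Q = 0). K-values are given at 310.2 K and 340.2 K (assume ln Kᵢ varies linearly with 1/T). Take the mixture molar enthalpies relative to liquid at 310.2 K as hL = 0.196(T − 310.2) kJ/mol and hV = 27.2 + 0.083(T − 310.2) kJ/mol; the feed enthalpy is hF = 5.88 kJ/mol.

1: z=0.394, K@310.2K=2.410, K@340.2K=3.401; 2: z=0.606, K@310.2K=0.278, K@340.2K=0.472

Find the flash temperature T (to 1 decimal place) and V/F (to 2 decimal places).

Adiabatic flash: solve Rachford–Rice at each trial T, then check hF = ψ·hV(T) + (1−ψ)·hL(T).
  T = 310.2 K: K = (2.410, 0.278), RR gives ψ = 0.116, H_out = 3.153 kJ/mol
  T = 340.2 K: K = (3.401, 0.472), RR gives ψ = 0.494, H_out = 17.638 kJ/mol
  T = 325.2 K: K = (2.886, 0.367), RR gives ψ = 0.301, H_out = 10.611 kJ/mol
  T = 317.7 K: K = (2.643, 0.320), RR gives ψ = 0.211, H_out = 7.025 kJ/mol
  T = 313.9 K: K = (2.524, 0.298), RR gives ψ = 0.164, H_out = 5.112 kJ/mol
  T = 315.8 K: K = (2.583, 0.309), RR gives ψ = 0.188, H_out = 6.079 kJ/mol
Linear interpolation between T = 313.9 (H_out = 5.112) and T = 315.8 (H_out = 6.079) on hF = 5.88 gives T ≈ 315.4 K, at which ψ = 0.18.

T = 315.4 K, V/F = 0.18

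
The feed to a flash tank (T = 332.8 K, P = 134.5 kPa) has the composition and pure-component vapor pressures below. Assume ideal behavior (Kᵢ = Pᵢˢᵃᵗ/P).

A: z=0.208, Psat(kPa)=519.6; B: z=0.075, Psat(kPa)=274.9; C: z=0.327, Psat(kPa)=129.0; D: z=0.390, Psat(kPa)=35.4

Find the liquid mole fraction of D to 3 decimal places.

Raoult's law: Kᵢ = Pᵢˢᵃᵗ/P = Pᵢˢᵃᵗ/134.5.
  K_A = 519.6/134.5 = 3.86320, K_B = 274.9/134.5 = 2.04387, K_C = 129.0/134.5 = 0.95911, K_D = 35.4/134.5 = 0.26320
Material balance + equilibrium reduce to Σ zᵢ(Kᵢ−1)/(1+ψ(Kᵢ−1)) = 0.
Check two-phase: ΣzᵢKᵢ = 1.373 > 1 and Σzᵢ/Kᵢ = 1.913 > 1, so g(0) = 0.373 > 0 and g(1) = -0.913 < 0.
Newton iteration, ψ⁰ = 0.68:
  ψ = 0.680: g = -0.3418, g' = -1.075 → ψ = 0.362
  ψ = 0.362: g = -0.0563, g' = -0.848 → ψ = 0.296
  ψ = 0.296: g = 0.0013, g' = -0.894 → ψ = 0.297
Converged at ψ = 0.297.
Compositions from xᵢ = zᵢ/(1+ψ(Kᵢ−1)), yᵢ = Kᵢxᵢ:
  A: x = 0.112, y = 0.434
  B: x = 0.057, y = 0.117
  C: x = 0.331, y = 0.317
  D: x = 0.499, y = 0.131

x_D = 0.499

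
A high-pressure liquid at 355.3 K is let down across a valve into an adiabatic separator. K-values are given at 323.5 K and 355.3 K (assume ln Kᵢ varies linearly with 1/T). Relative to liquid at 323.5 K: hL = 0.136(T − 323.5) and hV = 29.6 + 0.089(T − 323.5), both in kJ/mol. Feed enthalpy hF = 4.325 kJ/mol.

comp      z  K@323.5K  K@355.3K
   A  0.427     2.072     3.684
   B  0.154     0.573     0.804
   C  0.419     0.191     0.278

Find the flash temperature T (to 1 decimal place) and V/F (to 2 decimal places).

T = 326.5 K, V/F = 0.13

Adiabatic flash: solve Rachford–Rice at each trial T, then check hF = ψ·hV(T) + (1−ψ)·hL(T).
  T = 323.5 K: K = (2.072, 0.573, 0.191), RR gives ψ = 0.068, H_out = 2.021 kJ/mol
  T = 355.3 K: K = (3.684, 0.804, 0.278), RR gives ψ = 0.484, H_out = 17.931 kJ/mol
  T = 339.4 K: K = (2.800, 0.684, 0.232), RR gives ψ = 0.327, H_out = 11.605 kJ/mol
  T = 331.4 K: K = (2.415, 0.627, 0.211), RR gives ψ = 0.218, H_out = 7.449 kJ/mol
  T = 327.4 K: K = (2.237, 0.599, 0.201), RR gives ψ = 0.149, H_out = 4.922 kJ/mol
  T = 325.4 K: K = (2.151, 0.586, 0.196), RR gives ψ = 0.110, H_out = 3.498 kJ/mol
  T = 326.4 K: K = (2.194, 0.593, 0.198), RR gives ψ = 0.130, H_out = 4.225 kJ/mol
Linear interpolation between T = 326.4 (H_out = 4.225) and T = 327.4 (H_out = 4.922) on hF = 4.325 gives T ≈ 326.5 K, at which ψ = 0.13.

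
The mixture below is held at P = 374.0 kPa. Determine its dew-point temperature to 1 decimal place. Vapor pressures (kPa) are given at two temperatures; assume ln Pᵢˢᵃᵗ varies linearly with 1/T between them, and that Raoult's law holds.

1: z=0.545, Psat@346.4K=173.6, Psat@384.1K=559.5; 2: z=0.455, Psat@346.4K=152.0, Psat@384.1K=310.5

T = 379.9 K

Dew-point temperature: Σzᵢ·P/Pᵢˢᵃᵗ(T) = 1. Interpolate ln Pᵢˢᵃᵗ = aᵢ + bᵢ/T.
  T = 346.4 K: ΣzᵢP/Pᵢˢᵃᵗ = 2.2937
  T = 384.1 K: ΣzᵢP/Pᵢˢᵃᵗ = 0.9124
  T = 365.2 K: ΣzᵢP/Pᵢˢᵃᵗ = 1.4053
  T = 374.6 K: ΣzᵢP/Pᵢˢᵃᵗ = 1.1258
  T = 379.4 K: ΣzᵢP/Pᵢˢᵃᵗ = 1.0107
  T = 381.8 K: ΣzᵢP/Pᵢˢᵃᵗ = 0.9588
Interpolating between 379.4 K and 381.8 K gives T ≈ 379.9 K.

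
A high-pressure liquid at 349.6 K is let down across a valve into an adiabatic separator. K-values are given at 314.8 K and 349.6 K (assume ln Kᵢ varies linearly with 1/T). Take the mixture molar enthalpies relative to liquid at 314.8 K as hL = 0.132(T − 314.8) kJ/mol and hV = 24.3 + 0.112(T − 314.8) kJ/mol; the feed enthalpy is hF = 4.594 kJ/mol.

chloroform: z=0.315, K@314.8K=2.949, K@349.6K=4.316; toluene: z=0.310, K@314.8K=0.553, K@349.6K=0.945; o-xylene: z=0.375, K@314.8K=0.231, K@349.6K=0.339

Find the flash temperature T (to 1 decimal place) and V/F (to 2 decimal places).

Adiabatic flash: solve Rachford–Rice at each trial T, then check hF = ψ·hV(T) + (1−ψ)·hL(T).
  T = 314.8 K: K = (2.949, 0.553, 0.231), RR gives ψ = 0.151, H_out = 3.657 kJ/mol
  T = 349.6 K: K = (4.316, 0.945, 0.339), RR gives ψ = 0.506, H_out = 16.539 kJ/mol
  T = 332.2 K: K = (3.603, 0.733, 0.283), RR gives ψ = 0.328, H_out = 10.151 kJ/mol
  T = 323.5 K: K = (3.269, 0.639, 0.256), RR gives ψ = 0.241, H_out = 6.955 kJ/mol
  T = 319.1 K: K = (3.105, 0.595, 0.243), RR gives ψ = 0.196, H_out = 5.307 kJ/mol
  T = 317.0 K: K = (3.028, 0.574, 0.237), RR gives ψ = 0.174, H_out = 4.507 kJ/mol
Linear interpolation between T = 317.0 (H_out = 4.507) and T = 319.1 (H_out = 5.307) on hF = 4.594 gives T ≈ 317.2 K, at which ψ = 0.18.

T = 317.2 K, V/F = 0.18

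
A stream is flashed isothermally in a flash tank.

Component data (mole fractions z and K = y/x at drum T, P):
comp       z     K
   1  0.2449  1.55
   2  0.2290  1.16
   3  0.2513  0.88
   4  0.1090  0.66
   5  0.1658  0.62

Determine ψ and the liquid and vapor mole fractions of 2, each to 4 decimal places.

Rachford–Rice: g(ψ) = Σ zᵢ(Kᵢ−1)/(1+ψ(Kᵢ−1)) = 0.
Feasibility: ΣzᵢKᵢ = 1.0411, Σzᵢ/Kᵢ = 1.0736 — both > 1, two phases present.
Newton–Raphson from ψ = 0.5:
  ψ = 0.5000: g = -0.01495, g' = -0.1095 → ψ = 0.3635
  ψ = 0.3635: g = -0.00004, g' = -0.1093 → ψ = 0.3631
Converged at ψ = 0.3631.
Compositions from xᵢ = zᵢ/(1+ψ(Kᵢ−1)), yᵢ = Kᵢxᵢ:
  1: x = 0.2041, y = 0.3164
  2: x = 0.2164, y = 0.2511
  3: x = 0.2627, y = 0.2312
  4: x = 0.1244, y = 0.0821
  5: x = 0.1923, y = 0.1193

ψ = 0.3631, x_2 = 0.2164, y_2 = 0.2511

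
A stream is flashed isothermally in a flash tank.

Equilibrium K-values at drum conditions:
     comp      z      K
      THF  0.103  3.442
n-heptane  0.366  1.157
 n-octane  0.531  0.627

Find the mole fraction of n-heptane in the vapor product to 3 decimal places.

y_n-heptane = 0.409

Material balance + equilibrium reduce to Σ zᵢ(Kᵢ−1)/(1+β(Kᵢ−1)) = 0.
g(0) = ΣzᵢKᵢ − 1 = 0.111 and g(1) = 1 − Σzᵢ/Kᵢ = -0.193, so a root lies in (0, 1).
Newton iteration, β⁰ = 0.5:
  β = 0.500: g = -0.0769, g' = -0.244 → β = 0.185
  β = 0.185: g = 0.0165, g' = -0.386 → β = 0.227
  β = 0.227: g = 0.0008, g' = -0.351 → β = 0.230
Converged at β = 0.230.
Compositions from xᵢ = zᵢ/(1+β(Kᵢ−1)), yᵢ = Kᵢxᵢ:
  THF: x = 0.066, y = 0.227
  n-heptane: x = 0.353, y = 0.409
  n-octane: x = 0.581, y = 0.364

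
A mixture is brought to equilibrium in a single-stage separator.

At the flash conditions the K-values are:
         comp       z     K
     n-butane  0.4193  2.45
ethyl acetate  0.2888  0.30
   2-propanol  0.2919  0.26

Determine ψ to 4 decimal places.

Material balance + equilibrium reduce to Σ zᵢ(Kᵢ−1)/(1+ψ(Kᵢ−1)) = 0.
g(0) = ΣzᵢKᵢ − 1 = 0.1898 and g(1) = 1 − Σzᵢ/Kᵢ = -1.2565, so a root lies in (0, 1).
Iterate (Newton) starting at ψ = 0.68:
  ψ = 0.6800: g = -0.51446, g' = -1.3865 → ψ = 0.3090
  ψ = 0.3090: g = -0.11809, g' = -0.9195 → ψ = 0.1805
  ψ = 0.1805: g = 0.00114, g' = -0.9521 → ψ = 0.1817
Converged at ψ = 0.1817.

ψ = 0.1817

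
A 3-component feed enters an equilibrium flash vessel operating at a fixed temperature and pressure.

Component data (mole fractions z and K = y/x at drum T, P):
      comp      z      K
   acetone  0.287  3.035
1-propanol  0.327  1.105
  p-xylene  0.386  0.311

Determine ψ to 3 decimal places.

Let ψ = V/F and solve Σ zᵢ(Kᵢ−1)/(1+ψ(Kᵢ−1)) = 0.
Feasibility: ΣzᵢKᵢ = 1.352, Σzᵢ/Kᵢ = 1.632 — both > 1, two phases present.
Newton iteration, ψ⁰ = 0.51:
  ψ = 0.510: g = -0.0908, g' = -0.725 → ψ = 0.385
  ψ = 0.385: g = -0.0013, g' = -0.716 → ψ = 0.383
Converged at ψ = 0.383.

ψ = 0.383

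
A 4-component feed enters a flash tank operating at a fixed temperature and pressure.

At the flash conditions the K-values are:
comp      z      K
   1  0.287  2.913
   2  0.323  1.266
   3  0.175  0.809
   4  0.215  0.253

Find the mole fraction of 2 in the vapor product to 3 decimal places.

Rachford–Rice: g(V/F) = Σ zᵢ(Kᵢ−1)/(1+V/F(Kᵢ−1)) = 0.
g(0) = ΣzᵢKᵢ − 1 = 0.441 and g(1) = 1 − Σzᵢ/Kᵢ = -0.420, so a root lies in (0, 1).
Newton–Raphson from V/F = 0.62:
  V/F = 0.620: g = -0.0122, g' = -0.661 → V/F = 0.602
  V/F = 0.602: g = -0.0001, g' = -0.648 → V/F = 0.601
Converged at V/F = 0.601.
Compositions from xᵢ = zᵢ/(1+V/F(Kᵢ−1)), yᵢ = Kᵢxᵢ:
  1: x = 0.133, y = 0.389
  2: x = 0.278, y = 0.353
  3: x = 0.198, y = 0.160
  4: x = 0.390, y = 0.099

y_2 = 0.353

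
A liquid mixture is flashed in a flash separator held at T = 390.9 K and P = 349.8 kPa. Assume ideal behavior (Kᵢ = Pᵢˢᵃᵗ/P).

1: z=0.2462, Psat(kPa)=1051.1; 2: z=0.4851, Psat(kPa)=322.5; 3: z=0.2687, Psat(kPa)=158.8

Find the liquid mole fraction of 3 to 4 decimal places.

Raoult's law: Kᵢ = Pᵢˢᵃᵗ/P = Pᵢˢᵃᵗ/349.8.
  K_1 = 1051.1/349.8 = 3.004860, K_2 = 322.5/349.8 = 0.921955, K_3 = 158.8/349.8 = 0.453974
Rachford–Rice: g(ψ) = Σ zᵢ(Kᵢ−1)/(1+ψ(Kᵢ−1)) = 0.
Feasibility: ΣzᵢKᵢ = 1.3090, Σzᵢ/Kᵢ = 1.2000 — both > 1, two phases present.
Iterate (Newton) starting at ψ = 0.55:
  ψ = 0.5500: g = -0.01450, g' = -0.3907 → ψ = 0.5129
  ψ = 0.5129: g = 0.00013, g' = -0.3983 → ψ = 0.5132
Converged at ψ = 0.5132.
Compositions from xᵢ = zᵢ/(1+ψ(Kᵢ−1)), yᵢ = Kᵢxᵢ:
  1: x = 0.1213, y = 0.3646
  2: x = 0.5053, y = 0.4659
  3: x = 0.3733, y = 0.1695

x_3 = 0.3733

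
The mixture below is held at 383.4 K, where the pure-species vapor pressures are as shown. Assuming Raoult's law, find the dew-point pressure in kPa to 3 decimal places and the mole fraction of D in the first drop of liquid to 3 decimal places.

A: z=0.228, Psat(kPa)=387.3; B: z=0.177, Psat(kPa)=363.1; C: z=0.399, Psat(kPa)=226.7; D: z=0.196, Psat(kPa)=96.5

Pdew = 205.453 kPa, x_D = 0.417

At the dew point ψ → 1, so Σzᵢ/Kᵢ = 1 with Kᵢ = Pᵢˢᵃᵗ/P ⇒ 1/P = Σzᵢ/Pᵢˢᵃᵗ.
1/P = 0.228/387.3 + 0.177/363.1 + 0.399/226.7 + 0.196/96.5 = 0.004867 ⇒ P = 205.453 kPa
xᵢ = zᵢP/Pᵢˢᵃᵗ ⇒ x_D = 0.196·205.453/96.5 = 0.417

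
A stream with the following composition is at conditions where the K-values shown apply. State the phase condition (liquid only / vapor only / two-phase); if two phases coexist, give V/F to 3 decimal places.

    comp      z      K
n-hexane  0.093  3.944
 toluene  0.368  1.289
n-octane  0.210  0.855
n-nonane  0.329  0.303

two-phase, V/F = 0.158

ΣzᵢKᵢ = 1.120; Σzᵢ/Kᵢ = 1.640.
Both exceed 1, so a two-phase solution exists.
Rachford–Rice: g(ψ) = Σ zᵢ(Kᵢ−1)/(1+ψ(Kᵢ−1)) = 0.
Iterate (Newton) starting at ψ = 0.45:
  ψ = 0.450: g = -0.1548, g' = -0.518 → ψ = 0.151
  ψ = 0.151: g = 0.0041, g' = -0.619 → ψ = 0.157
  ψ = 0.157: g = 0.0000, g' = -0.611 → ψ = 0.158
Converged at ψ = 0.158.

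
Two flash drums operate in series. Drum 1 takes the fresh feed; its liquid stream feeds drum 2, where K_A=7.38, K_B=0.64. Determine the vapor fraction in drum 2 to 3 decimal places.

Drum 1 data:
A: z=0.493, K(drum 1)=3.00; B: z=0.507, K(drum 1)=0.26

Drum 1:
Rachford–Rice: g(ψ₁) = Σ zᵢ(Kᵢ−1)/(1+ψ₁(Kᵢ−1)) = 0.
Feasibility: ΣzᵢKᵢ = 1.611, Σzᵢ/Kᵢ = 2.114 — both > 1, two phases present.
Binary case is linear: z₁(K₁−1)(1+ψ₁(K₂−1)) + z₂(K₂−1)(1+ψ₁(K₁−1)) = 0
⇒ ψ₁ = [z₁(K₁−1)+z₂(K₂−1)] / [−(K₁−1)(K₂−1)] = 0.6108/1.4800 = 0.413
Drum-1 compositions:
  A: x = 0.270, y = 0.810
  B: x = 0.730, y = 0.190
Drum-2 feed = drum-1 liquid: z₂ = (0.2701, 0.7299).
Drum 2:
Rachford–Rice: g(ψ₂) = Σ zᵢ(Kᵢ−1)/(1+ψ₂(Kᵢ−1)) = 0.
Check two-phase: ΣzᵢKᵢ = 2.460 > 1 and Σzᵢ/Kᵢ = 1.177 > 1, so g(0) = 1.460 > 0 and g(1) = -0.177 < 0.
Binary case is linear: z₁(K₁−1)(1+ψ₂(K₂−1)) + z₂(K₂−1)(1+ψ₂(K₁−1)) = 0
⇒ ψ₂ = [z₁(K₁−1)+z₂(K₂−1)] / [−(K₁−1)(K₂−1)] = 1.4603/2.2968 = 0.636
  A: x = 0.053, y = 0.394
  B: x = 0.947, y = 0.606

V/F (drum 2) = 0.636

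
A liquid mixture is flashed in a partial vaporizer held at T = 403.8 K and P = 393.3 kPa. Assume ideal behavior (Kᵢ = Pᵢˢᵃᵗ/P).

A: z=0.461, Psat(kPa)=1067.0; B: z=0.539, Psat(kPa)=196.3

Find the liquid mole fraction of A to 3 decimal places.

x_A = 0.226

Raoult's law: Kᵢ = Pᵢˢᵃᵗ/P = Pᵢˢᵃᵗ/393.3.
  K_A = 1067.0/393.3 = 2.71294, K_B = 196.3/393.3 = 0.49911
Binary case is linear: z₁(K₁−1)(1+ψ(K₂−1)) + z₂(K₂−1)(1+ψ(K₁−1)) = 0
⇒ ψ = [z₁(K₁−1)+z₂(K₂−1)] / [−(K₁−1)(K₂−1)] = 0.5197/0.8580 = 0.606
Compositions from xᵢ = zᵢ/(1+ψ(Kᵢ−1)), yᵢ = Kᵢxᵢ:
  A: x = 0.226, y = 0.614
  B: x = 0.774, y = 0.386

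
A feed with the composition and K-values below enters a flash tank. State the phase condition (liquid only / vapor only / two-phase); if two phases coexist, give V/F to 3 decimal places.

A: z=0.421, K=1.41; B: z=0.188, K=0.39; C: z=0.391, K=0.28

ΣzᵢKᵢ = 0.776; Σzᵢ/Kᵢ = 2.177.
Since ΣzᵢKᵢ < 1 the mixture is below its bubble point — single liquid phase.

liquid only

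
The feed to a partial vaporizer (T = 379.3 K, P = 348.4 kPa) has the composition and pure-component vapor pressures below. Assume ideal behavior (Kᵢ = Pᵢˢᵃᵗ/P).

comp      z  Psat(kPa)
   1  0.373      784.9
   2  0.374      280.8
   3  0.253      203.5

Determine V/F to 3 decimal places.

V/F = 0.762

Raoult's law: Kᵢ = Pᵢˢᵃᵗ/P = Pᵢˢᵃᵗ/348.4.
  K_1 = 784.9/348.4 = 2.25287, K_2 = 280.8/348.4 = 0.80597, K_3 = 203.5/348.4 = 0.58410
Rachford–Rice: g(V/F) = Σ zᵢ(Kᵢ−1)/(1+V/F(Kᵢ−1)) = 0.
Check two-phase: ΣzᵢKᵢ = 1.290 > 1 and Σzᵢ/Kᵢ = 1.063 > 1, so g(0) = 0.290 > 0 and g(1) = -0.063 < 0.
Newton iteration, V/F⁰ = 0.56:
  V/F = 0.560: g = 0.0561, g' = -0.294 → V/F = 0.750
  V/F = 0.750: g = 0.0030, g' = -0.267 → V/F = 0.762
Converged at V/F = 0.762.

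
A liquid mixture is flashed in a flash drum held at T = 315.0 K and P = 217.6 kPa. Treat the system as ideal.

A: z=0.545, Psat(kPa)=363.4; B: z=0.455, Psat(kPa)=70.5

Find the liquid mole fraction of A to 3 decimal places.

x_A = 0.502

Raoult's law: Kᵢ = Pᵢˢᵃᵗ/P = Pᵢˢᵃᵗ/217.6.
  K_A = 363.4/217.6 = 1.67004, K_B = 70.5/217.6 = 0.32399
Rachford–Rice: g(V/F) = Σ zᵢ(Kᵢ−1)/(1+V/F(Kᵢ−1)) = 0.
g(0) = ΣzᵢKᵢ − 1 = 0.058 and g(1) = 1 − Σzᵢ/Kᵢ = -0.731, so a root lies in (0, 1).
Newton iteration, V/F⁰ = 0.4:
  V/F = 0.400: g = -0.1336, g' = -0.543 → V/F = 0.154
  V/F = 0.154: g = -0.0123, g' = -0.460 → V/F = 0.127
Converged at V/F = 0.127.
Compositions from xᵢ = zᵢ/(1+V/F(Kᵢ−1)), yᵢ = Kᵢxᵢ:
  A: x = 0.502, y = 0.839
  B: x = 0.498, y = 0.161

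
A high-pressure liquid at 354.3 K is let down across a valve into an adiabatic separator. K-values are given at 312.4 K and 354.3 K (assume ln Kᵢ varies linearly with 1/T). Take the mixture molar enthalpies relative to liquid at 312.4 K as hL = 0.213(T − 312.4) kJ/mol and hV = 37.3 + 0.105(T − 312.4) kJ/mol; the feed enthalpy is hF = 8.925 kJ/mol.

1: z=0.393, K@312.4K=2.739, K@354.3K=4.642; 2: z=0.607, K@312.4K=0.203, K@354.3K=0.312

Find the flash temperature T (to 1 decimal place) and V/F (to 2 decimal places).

Adiabatic flash: solve Rachford–Rice at each trial T, then check hF = ψ·hV(T) + (1−ψ)·hL(T).
  T = 312.4 K: K = (2.739, 0.203), RR gives ψ = 0.144, H_out = 5.373 kJ/mol
  T = 354.3 K: K = (4.642, 0.312), RR gives ψ = 0.405, H_out = 22.184 kJ/mol
  T = 333.4 K: K = (3.628, 0.255), RR gives ψ = 0.297, H_out = 14.866 kJ/mol
  T = 322.9 K: K = (3.167, 0.228), RR gives ψ = 0.229, H_out = 10.526 kJ/mol
  T = 317.6 K: K = (2.947, 0.215), RR gives ψ = 0.189, H_out = 8.054 kJ/mol
  T = 320.2 K: K = (3.053, 0.222), RR gives ψ = 0.209, H_out = 9.296 kJ/mol
  T = 318.9 K: K = (3.000, 0.219), RR gives ψ = 0.199, H_out = 8.682 kJ/mol
Linear interpolation between T = 318.9 (H_out = 8.682) and T = 320.2 (H_out = 9.296) on hF = 8.925 gives T ≈ 319.4 K, at which ψ = 0.20.

T = 319.4 K, V/F = 0.20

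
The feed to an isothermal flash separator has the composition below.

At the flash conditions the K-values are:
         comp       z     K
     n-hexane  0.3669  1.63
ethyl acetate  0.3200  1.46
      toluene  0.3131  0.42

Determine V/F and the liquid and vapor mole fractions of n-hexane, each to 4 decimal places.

V/F = 0.6124, x_n-hexane = 0.2648, y_n-hexane = 0.4315

Rachford–Rice: g(V/F) = Σ zᵢ(Kᵢ−1)/(1+V/F(Kᵢ−1)) = 0.
g(0) = ΣzᵢKᵢ − 1 = 0.1967 and g(1) = 1 − Σzᵢ/Kᵢ = -0.1897, so a root lies in (0, 1).
Newton iteration, V/F⁰ = 0.3:
  V/F = 0.3000: g = 0.10390, g' = -0.3097 → V/F = 0.6355
  V/F = 0.6355: g = -0.00865, g' = -0.3790 → V/F = 0.6127
  V/F = 0.6127: g = -0.00010, g' = -0.3705 → V/F = 0.6124
Converged at V/F = 0.6124.
Compositions from xᵢ = zᵢ/(1+V/F(Kᵢ−1)), yᵢ = Kᵢxᵢ:
  n-hexane: x = 0.2648, y = 0.4315
  ethyl acetate: x = 0.2497, y = 0.3645
  toluene: x = 0.4856, y = 0.2039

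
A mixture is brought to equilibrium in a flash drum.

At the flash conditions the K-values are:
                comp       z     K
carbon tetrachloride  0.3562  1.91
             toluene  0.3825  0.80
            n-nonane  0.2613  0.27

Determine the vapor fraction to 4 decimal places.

ψ = 0.1313

Let ψ = V/F and solve Σ zᵢ(Kᵢ−1)/(1+ψ(Kᵢ−1)) = 0.
Feasibility: ΣzᵢKᵢ = 1.0569, Σzᵢ/Kᵢ = 1.6324 — both > 1, two phases present.
Newton iteration, ψ⁰ = 0.5:
  ψ = 0.5000: g = -0.16261, g' = -0.5036 → ψ = 0.1771
  ψ = 0.1771: g = -0.01921, g' = -0.4189 → ψ = 0.1312
  ψ = 0.1312: g = 0.00006, g' = -0.4218 → ψ = 0.1313
Converged at ψ = 0.1313.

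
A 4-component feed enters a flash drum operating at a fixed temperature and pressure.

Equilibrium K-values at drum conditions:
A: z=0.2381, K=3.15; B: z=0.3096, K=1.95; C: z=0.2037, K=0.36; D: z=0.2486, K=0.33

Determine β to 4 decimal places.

Let β = V/F and solve Σ zᵢ(Kᵢ−1)/(1+β(Kᵢ−1)) = 0.
Feasibility: ΣzᵢKᵢ = 1.5091, Σzᵢ/Kᵢ = 1.5535 — both > 1, two phases present.
Iterate (Newton) starting at β = 0.5:
  β = 0.5000: g = 0.00392, g' = -0.8168 → β = 0.5048
Converged at β = 0.5048.

β = 0.5048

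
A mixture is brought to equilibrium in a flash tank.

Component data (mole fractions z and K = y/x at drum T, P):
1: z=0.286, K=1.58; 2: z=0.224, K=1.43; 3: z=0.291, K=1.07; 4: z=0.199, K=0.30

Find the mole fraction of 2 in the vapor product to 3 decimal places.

y_2 = 0.260

Material balance + equilibrium reduce to Σ zᵢ(Kᵢ−1)/(1+ψ(Kᵢ−1)) = 0.
Feasibility: ΣzᵢKᵢ = 1.143, Σzᵢ/Kᵢ = 1.273 — both > 1, two phases present.
Newton iteration, ψ⁰ = 0.57:
  ψ = 0.570: g = -0.0102, g' = -0.352 → ψ = 0.541
  ψ = 0.541: g = -0.0002, g' = -0.337 → ψ = 0.540
Converged at ψ = 0.540.
Compositions from xᵢ = zᵢ/(1+ψ(Kᵢ−1)), yᵢ = Kᵢxᵢ:
  1: x = 0.218, y = 0.344
  2: x = 0.182, y = 0.260
  3: x = 0.280, y = 0.300
  4: x = 0.320, y = 0.096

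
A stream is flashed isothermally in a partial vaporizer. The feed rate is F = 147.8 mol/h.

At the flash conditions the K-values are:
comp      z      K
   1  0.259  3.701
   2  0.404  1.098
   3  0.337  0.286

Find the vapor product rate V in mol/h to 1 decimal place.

V = 66.3 mol/h

Newton–Raphson from β = 0.5:
  β = 0.500: g = -0.0388, g' = -0.761 → β = 0.449
Converged at β = 0.449.
Then V = β·F = 0.4489·147.8 = 66.3 mol/h and L = F − V = 81.5 mol/h.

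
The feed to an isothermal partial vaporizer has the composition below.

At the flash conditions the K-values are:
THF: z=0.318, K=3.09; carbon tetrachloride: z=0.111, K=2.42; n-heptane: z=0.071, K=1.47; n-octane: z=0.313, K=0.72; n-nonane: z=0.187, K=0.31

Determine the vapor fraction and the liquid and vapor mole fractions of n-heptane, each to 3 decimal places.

Let ψ = V/F and solve Σ zᵢ(Kᵢ−1)/(1+ψ(Kᵢ−1)) = 0.
Feasibility: ΣzᵢKᵢ = 1.639, Σzᵢ/Kᵢ = 1.235 — both > 1, two phases present.
Newton iteration, ψ⁰ = 0.5:
  ψ = 0.500: g = 0.1453, g' = -0.660 → ψ = 0.720
  ψ = 0.720: g = 0.0019, g' = -0.675 → ψ = 0.723
Converged at ψ = 0.723.
Compositions from xᵢ = zᵢ/(1+ψ(Kᵢ−1)), yᵢ = Kᵢxᵢ:
  THF: x = 0.127, y = 0.391
  carbon tetrachloride: x = 0.055, y = 0.133
  n-heptane: x = 0.053, y = 0.078
  n-octane: x = 0.392, y = 0.283
  n-nonane: x = 0.373, y = 0.116

ψ = 0.723, x_n-heptane = 0.053, y_n-heptane = 0.078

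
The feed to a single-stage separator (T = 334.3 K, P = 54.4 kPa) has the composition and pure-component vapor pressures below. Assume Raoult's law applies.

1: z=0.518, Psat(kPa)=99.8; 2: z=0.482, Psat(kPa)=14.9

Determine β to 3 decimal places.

β = 0.136

Raoult's law: Kᵢ = Pᵢˢᵃᵗ/P = Pᵢˢᵃᵗ/54.4.
  K_1 = 99.8/54.4 = 1.83456, K_2 = 14.9/54.4 = 0.27390
Let β = V/F and solve Σ zᵢ(Kᵢ−1)/(1+β(Kᵢ−1)) = 0.
Check two-phase: ΣzᵢKᵢ = 1.082 > 1 and Σzᵢ/Kᵢ = 2.042 > 1, so g(0) = 0.082 > 0 and g(1) = -1.042 < 0.
Newton–Raphson from β = 0.5:
  β = 0.500: g = -0.2444, g' = -0.806 → β = 0.197
  β = 0.197: g = -0.0370, g' = -0.612 → β = 0.136
Converged at β = 0.136.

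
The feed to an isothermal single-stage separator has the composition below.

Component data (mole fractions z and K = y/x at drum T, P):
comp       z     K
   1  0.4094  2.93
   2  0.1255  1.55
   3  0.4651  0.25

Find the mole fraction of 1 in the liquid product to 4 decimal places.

Rachford–Rice: g(ψ) = Σ zᵢ(Kᵢ−1)/(1+ψ(Kᵢ−1)) = 0.
Feasibility: ΣzᵢKᵢ = 1.5103, Σzᵢ/Kᵢ = 2.0811 — both > 1, two phases present.
Newton–Raphson from ψ = 0.61:
  ψ = 0.6100: g = -0.22841, g' = -1.2319 → ψ = 0.4246
  ψ = 0.4246: g = -0.02157, g' = -1.0488 → ψ = 0.4040
Converged at ψ = 0.4040.
Compositions from xᵢ = zᵢ/(1+ψ(Kᵢ−1)), yᵢ = Kᵢxᵢ:
  1: x = 0.2300, y = 0.6740
  2: x = 0.1027, y = 0.1592
  3: x = 0.6673, y = 0.1668

x_1 = 0.2300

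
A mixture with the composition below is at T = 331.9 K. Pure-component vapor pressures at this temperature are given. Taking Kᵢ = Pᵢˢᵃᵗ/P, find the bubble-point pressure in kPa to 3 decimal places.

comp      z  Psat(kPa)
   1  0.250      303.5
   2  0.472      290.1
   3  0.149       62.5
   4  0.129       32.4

Pbub = 226.294 kPa

At the bubble point ψ → 0, so ΣzᵢKᵢ = 1 with Kᵢ = Pᵢˢᵃᵗ/P ⇒ P = ΣzᵢPᵢˢᵃᵗ.
P = 0.250·303.5 + 0.472·290.1 + 0.149·62.5 + 0.129·32.4 = 226.294 kPa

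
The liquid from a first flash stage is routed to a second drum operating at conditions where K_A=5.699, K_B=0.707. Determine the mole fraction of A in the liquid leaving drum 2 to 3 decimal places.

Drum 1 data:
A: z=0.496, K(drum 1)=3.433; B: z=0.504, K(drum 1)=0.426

x_A (drum 2) = 0.059

Drum 1:
Let ψ₁ = V/F and solve Σ zᵢ(Kᵢ−1)/(1+ψ₁(Kᵢ−1)) = 0.
g(0) = ΣzᵢKᵢ − 1 = 0.917 and g(1) = 1 − Σzᵢ/Kᵢ = -0.328, so a root lies in (0, 1).
Iterate (Newton) starting at ψ₁ = 0.5:
  ψ₁ = 0.500: g = 0.1387, g' = -0.924 → ψ₁ = 0.650
  ψ₁ = 0.650: g = 0.0059, g' = -0.863 → ψ₁ = 0.657
Converged at ψ₁ = 0.657.
Drum-1 compositions:
  A: x = 0.191, y = 0.655
  B: x = 0.809, y = 0.345
Drum-2 feed = drum-1 liquid: z₂ = (0.1909, 0.8091).
Drum 2:
Binary case is linear: z₁(K₁−1)(1+ψ₂(K₂−1)) + z₂(K₂−1)(1+ψ₂(K₁−1)) = 0
⇒ ψ₂ = [z₁(K₁−1)+z₂(K₂−1)] / [−(K₁−1)(K₂−1)] = 0.6599/1.3768 = 0.479
  A: x = 0.059, y = 0.334
  B: x = 0.941, y = 0.666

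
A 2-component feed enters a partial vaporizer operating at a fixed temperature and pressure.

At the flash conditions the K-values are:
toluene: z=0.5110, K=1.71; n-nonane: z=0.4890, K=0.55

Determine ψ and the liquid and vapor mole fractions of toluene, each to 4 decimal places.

ψ = 0.4468, x_toluene = 0.3879, y_toluene = 0.6634

Rachford–Rice: g(ψ) = Σ zᵢ(Kᵢ−1)/(1+ψ(Kᵢ−1)) = 0.
Check two-phase: ΣzᵢKᵢ = 1.1428 > 1 and Σzᵢ/Kᵢ = 1.1879 > 1, so g(0) = 0.1428 > 0 and g(1) = -0.1879 < 0.
Binary case is linear: z₁(K₁−1)(1+ψ(K₂−1)) + z₂(K₂−1)(1+ψ(K₁−1)) = 0
⇒ ψ = [z₁(K₁−1)+z₂(K₂−1)] / [−(K₁−1)(K₂−1)] = 0.14276/0.31950 = 0.4468
Compositions from xᵢ = zᵢ/(1+ψ(Kᵢ−1)), yᵢ = Kᵢxᵢ:
  toluene: x = 0.3879, y = 0.6634
  n-nonane: x = 0.6121, y = 0.3366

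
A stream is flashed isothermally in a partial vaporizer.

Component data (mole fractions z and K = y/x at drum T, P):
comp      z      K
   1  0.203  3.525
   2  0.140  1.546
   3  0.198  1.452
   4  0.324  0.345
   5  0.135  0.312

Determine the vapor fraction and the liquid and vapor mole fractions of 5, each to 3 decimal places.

Let ψ = V/F and solve Σ zᵢ(Kᵢ−1)/(1+ψ(Kᵢ−1)) = 0.
Feasibility: ΣzᵢKᵢ = 1.373, Σzᵢ/Kᵢ = 1.656 — both > 1, two phases present.
Iterate (Newton) starting at ψ = 0.49:
  ψ = 0.490: g = -0.0900, g' = -0.759 → ψ = 0.371
Converged at ψ = 0.371.
Compositions from xᵢ = zᵢ/(1+ψ(Kᵢ−1)), yᵢ = Kᵢxᵢ:
  1: x = 0.105, y = 0.370
  2: x = 0.116, y = 0.180
  3: x = 0.170, y = 0.246
  4: x = 0.428, y = 0.148
  5: x = 0.181, y = 0.057

ψ = 0.371, x_5 = 0.181, y_5 = 0.057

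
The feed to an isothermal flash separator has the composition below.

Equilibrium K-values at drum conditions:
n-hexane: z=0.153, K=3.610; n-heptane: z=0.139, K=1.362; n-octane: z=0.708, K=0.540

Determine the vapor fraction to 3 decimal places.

Let ψ = V/F and solve Σ zᵢ(Kᵢ−1)/(1+ψ(Kᵢ−1)) = 0.
Feasibility: ΣzᵢKᵢ = 1.124, Σzᵢ/Kᵢ = 1.456 — both > 1, two phases present.
Iterate (Newton) starting at ψ = 0.5:
  ψ = 0.500: g = -0.2071, g' = -0.462 → ψ = 0.052
  ψ = 0.052: g = 0.0677, g' = -0.984 → ψ = 0.120
  ψ = 0.120: g = 0.0073, g' = -0.788 → ψ = 0.130
Converged at ψ = 0.130.

ψ = 0.130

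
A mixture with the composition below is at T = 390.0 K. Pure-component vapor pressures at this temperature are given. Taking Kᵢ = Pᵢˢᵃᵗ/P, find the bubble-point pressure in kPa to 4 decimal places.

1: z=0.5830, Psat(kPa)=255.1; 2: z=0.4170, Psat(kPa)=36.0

At the bubble point ψ → 0, so ΣzᵢKᵢ = 1 with Kᵢ = Pᵢˢᵃᵗ/P ⇒ P = ΣzᵢPᵢˢᵃᵗ.
P = 0.5830·255.1 + 0.4170·36.0 = 163.7353 kPa

Pbub = 163.7353 kPa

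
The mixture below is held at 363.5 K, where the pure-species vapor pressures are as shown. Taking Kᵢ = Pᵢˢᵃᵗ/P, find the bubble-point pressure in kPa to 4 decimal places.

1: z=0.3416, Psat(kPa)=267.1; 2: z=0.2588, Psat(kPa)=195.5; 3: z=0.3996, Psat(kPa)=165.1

Pbub = 207.8107 kPa

At the bubble point ψ → 0, so ΣzᵢKᵢ = 1 with Kᵢ = Pᵢˢᵃᵗ/P ⇒ P = ΣzᵢPᵢˢᵃᵗ.
P = 0.3416·267.1 + 0.2588·195.5 + 0.3996·165.1 = 207.8107 kPa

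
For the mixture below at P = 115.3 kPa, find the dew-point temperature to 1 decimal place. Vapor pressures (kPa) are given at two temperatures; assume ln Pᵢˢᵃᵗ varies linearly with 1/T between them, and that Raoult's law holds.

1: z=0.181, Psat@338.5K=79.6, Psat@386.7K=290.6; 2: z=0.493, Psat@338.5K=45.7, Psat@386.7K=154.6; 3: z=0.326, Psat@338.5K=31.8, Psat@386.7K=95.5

Dew-point temperature: Σzᵢ·P/Pᵢˢᵃᵗ(T) = 1. Interpolate ln Pᵢˢᵃᵗ = aᵢ + bᵢ/T.
  T = 338.5 K: ΣzᵢP/Pᵢˢᵃᵗ = 2.6880
  T = 386.7 K: ΣzᵢP/Pᵢˢᵃᵗ = 0.8331
  T = 362.6 K: ΣzᵢP/Pᵢˢᵃᵗ = 1.4385
  T = 374.6 K: ΣzᵢP/Pᵢˢᵃᵗ = 1.0862
  T = 380.6 K: ΣzᵢP/Pᵢˢᵃᵗ = 0.9503
  T = 377.6 K: ΣzᵢP/Pᵢˢᵃᵗ = 1.0154
  T = 379.1 K: ΣzᵢP/Pᵢˢᵃᵗ = 0.9822
Interpolating between 377.6 K and 379.1 K gives T ≈ 378.3 K.

T = 378.3 K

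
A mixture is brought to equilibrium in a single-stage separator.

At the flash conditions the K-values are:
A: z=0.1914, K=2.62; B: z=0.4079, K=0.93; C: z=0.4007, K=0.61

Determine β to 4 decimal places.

Material balance + equilibrium reduce to Σ zᵢ(Kᵢ−1)/(1+β(Kᵢ−1)) = 0.
g(0) = ΣzᵢKᵢ − 1 = 0.1252 and g(1) = 1 − Σzᵢ/Kᵢ = -0.1685, so a root lies in (0, 1).
Iterate (Newton) starting at β = 0.5:
  β = 0.5000: g = -0.05241, g' = -0.2495 → β = 0.2900
  β = 0.2900: g = 0.00562, g' = -0.3121 → β = 0.3080
  β = 0.3080: g = 0.00007, g' = -0.3044 → β = 0.3082
Converged at β = 0.3082.

β = 0.3082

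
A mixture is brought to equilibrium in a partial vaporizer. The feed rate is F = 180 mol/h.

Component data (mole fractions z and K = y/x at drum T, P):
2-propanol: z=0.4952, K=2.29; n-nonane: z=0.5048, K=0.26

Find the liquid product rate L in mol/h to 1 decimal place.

L = 130.0 mol/h

Binary case is linear: z₁(K₁−1)(1+V/F(K₂−1)) + z₂(K₂−1)(1+V/F(K₁−1)) = 0
⇒ V/F = [z₁(K₁−1)+z₂(K₂−1)] / [−(K₁−1)(K₂−1)] = 0.26526/0.95460 = 0.2779
Then V = V/F·F = 0.2779·180 = 50.0 mol/h and L = F − V = 130.0 mol/h.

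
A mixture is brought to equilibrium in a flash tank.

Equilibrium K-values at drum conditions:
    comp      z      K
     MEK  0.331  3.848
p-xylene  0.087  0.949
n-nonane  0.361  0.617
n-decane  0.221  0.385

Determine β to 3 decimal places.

β = 0.524

Let β = V/F and solve Σ zᵢ(Kᵢ−1)/(1+β(Kᵢ−1)) = 0.
Check two-phase: ΣzᵢKᵢ = 1.664 > 1 and Σzᵢ/Kᵢ = 1.337 > 1, so g(0) = 0.664 > 0 and g(1) = -0.337 < 0.
Iterate (Newton) starting at β = 0.5:
  β = 0.500: g = 0.0171, g' = -0.712 → β = 0.524
Converged at β = 0.524.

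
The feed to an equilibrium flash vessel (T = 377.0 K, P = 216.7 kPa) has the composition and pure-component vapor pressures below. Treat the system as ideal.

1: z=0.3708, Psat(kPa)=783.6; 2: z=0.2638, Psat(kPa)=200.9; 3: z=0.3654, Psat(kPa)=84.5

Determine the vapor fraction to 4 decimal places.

ψ = 0.6080

Raoult's law: Kᵢ = Pᵢˢᵃᵗ/P = Pᵢˢᵃᵗ/216.7.
  K_1 = 783.6/216.7 = 3.616059, K_2 = 200.9/216.7 = 0.927088, K_3 = 84.5/216.7 = 0.389940
Material balance + equilibrium reduce to Σ zᵢ(Kᵢ−1)/(1+ψ(Kᵢ−1)) = 0.
g(0) = ΣzᵢKᵢ − 1 = 0.7279 and g(1) = 1 − Σzᵢ/Kᵢ = -0.3242, so a root lies in (0, 1).
Iterate (Newton) starting at ψ = 0.53:
  ψ = 0.5300: g = 0.05703, g' = -0.7441 → ψ = 0.6066
  ψ = 0.6066: g = 0.00096, g' = -0.7234 → ψ = 0.6080
Converged at ψ = 0.6080.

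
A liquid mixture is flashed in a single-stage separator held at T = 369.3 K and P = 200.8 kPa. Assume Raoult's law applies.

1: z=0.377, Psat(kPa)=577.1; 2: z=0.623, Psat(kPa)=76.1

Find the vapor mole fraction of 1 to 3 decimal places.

Raoult's law: Kᵢ = Pᵢˢᵃᵗ/P = Pᵢˢᵃᵗ/200.8.
  K_1 = 577.1/200.8 = 2.87400, K_2 = 76.1/200.8 = 0.37898
Material balance + equilibrium reduce to Σ zᵢ(Kᵢ−1)/(1+ψ(Kᵢ−1)) = 0.
Feasibility: ΣzᵢKᵢ = 1.320, Σzᵢ/Kᵢ = 1.775 — both > 1, two phases present.
Binary case is linear: z₁(K₁−1)(1+ψ(K₂−1)) + z₂(K₂−1)(1+ψ(K₁−1)) = 0
⇒ ψ = [z₁(K₁−1)+z₂(K₂−1)] / [−(K₁−1)(K₂−1)] = 0.3196/1.1638 = 0.275
Compositions from xᵢ = zᵢ/(1+ψ(Kᵢ−1)), yᵢ = Kᵢxᵢ:
  1: x = 0.249, y = 0.715
  2: x = 0.751, y = 0.285

y_1 = 0.715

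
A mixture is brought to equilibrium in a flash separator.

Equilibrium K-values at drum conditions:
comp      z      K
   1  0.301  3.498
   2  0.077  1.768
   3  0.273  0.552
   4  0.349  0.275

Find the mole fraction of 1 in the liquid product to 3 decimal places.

x_1 = 0.169

Iterate (Newton) starting at V/F = 0.5:
  V/F = 0.500: g = -0.1775, g' = -0.937 → V/F = 0.311
  V/F = 0.311: g = 0.0024, g' = -1.005 → V/F = 0.313
Converged at V/F = 0.313.
Compositions from xᵢ = zᵢ/(1+V/F(Kᵢ−1)), yᵢ = Kᵢxᵢ:
  1: x = 0.169, y = 0.591
  2: x = 0.062, y = 0.110
  3: x = 0.318, y = 0.175
  4: x = 0.451, y = 0.124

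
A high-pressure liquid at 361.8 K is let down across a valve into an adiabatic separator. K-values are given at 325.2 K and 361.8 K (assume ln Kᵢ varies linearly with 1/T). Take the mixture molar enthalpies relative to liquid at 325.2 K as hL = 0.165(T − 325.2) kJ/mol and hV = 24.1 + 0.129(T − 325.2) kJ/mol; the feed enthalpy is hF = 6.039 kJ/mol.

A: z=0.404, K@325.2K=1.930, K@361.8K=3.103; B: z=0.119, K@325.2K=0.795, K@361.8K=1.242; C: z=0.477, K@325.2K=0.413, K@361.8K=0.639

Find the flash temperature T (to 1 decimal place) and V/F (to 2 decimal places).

T = 328.4 K, V/F = 0.23

Adiabatic flash: solve Rachford–Rice at each trial T, then check hF = ψ·hV(T) + (1−ψ)·hL(T).
  T = 325.2 K: K = (1.930, 0.795, 0.413), RR gives ψ = 0.145, H_out = 3.489 kJ/mol
  T = 361.8 K: K = (3.103, 1.242, 0.639), RR gives ψ = 1.000, H_out = 28.821 kJ/mol
  T = 343.5 K: K = (2.478, 1.006, 0.520), RR gives ψ = 0.590, H_out = 16.849 kJ/mol
  T = 334.4 K: K = (2.196, 0.898, 0.465), RR gives ψ = 0.378, H_out = 10.514 kJ/mol
  T = 329.8 K: K = (2.061, 0.845, 0.439), RR gives ψ = 0.266, H_out = 7.137 kJ/mol
  T = 327.5 K: K = (1.995, 0.820, 0.426), RR gives ψ = 0.207, H_out = 5.356 kJ/mol
Linear interpolation between T = 327.5 (H_out = 5.356) and T = 329.8 (H_out = 7.137) on hF = 6.039 gives T ≈ 328.4 K, at which ψ = 0.23.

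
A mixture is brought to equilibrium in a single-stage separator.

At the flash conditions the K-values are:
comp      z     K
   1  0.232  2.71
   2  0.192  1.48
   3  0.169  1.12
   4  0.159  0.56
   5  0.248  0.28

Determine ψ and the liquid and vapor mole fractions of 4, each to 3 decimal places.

Material balance + equilibrium reduce to Σ zᵢ(Kᵢ−1)/(1+ψ(Kᵢ−1)) = 0.
g(0) = ΣzᵢKᵢ − 1 = 0.261 and g(1) = 1 − Σzᵢ/Kᵢ = -0.536, so a root lies in (0, 1).
Newton iteration, ψ⁰ = 0.5:
  ψ = 0.500: g = -0.0614, g' = -0.593 → ψ = 0.396
  ψ = 0.396: g = -0.0014, g' = -0.571 → ψ = 0.394
Converged at ψ = 0.394.
Compositions from xᵢ = zᵢ/(1+ψ(Kᵢ−1)), yᵢ = Kᵢxᵢ:
  1: x = 0.139, y = 0.376
  2: x = 0.161, y = 0.239
  3: x = 0.161, y = 0.181
  4: x = 0.192, y = 0.108
  5: x = 0.346, y = 0.097

ψ = 0.394, x_4 = 0.192, y_4 = 0.108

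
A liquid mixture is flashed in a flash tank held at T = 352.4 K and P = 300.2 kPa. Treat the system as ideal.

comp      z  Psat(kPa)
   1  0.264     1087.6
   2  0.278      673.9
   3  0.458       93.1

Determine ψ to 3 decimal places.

ψ = 0.530

Raoult's law: Kᵢ = Pᵢˢᵃᵗ/P = Pᵢˢᵃᵗ/300.2.
  K_1 = 1087.6/300.2 = 3.62292, K_2 = 673.9/300.2 = 2.24484, K_3 = 93.1/300.2 = 0.31013
Let ψ = V/F and solve Σ zᵢ(Kᵢ−1)/(1+ψ(Kᵢ−1)) = 0.
g(0) = ΣzᵢKᵢ − 1 = 0.723 and g(1) = 1 − Σzᵢ/Kᵢ = -0.674, so a root lies in (0, 1).
Iterate (Newton) starting at ψ = 0.5:
  ψ = 0.500: g = 0.0305, g' = -1.012 → ψ = 0.530
Converged at ψ = 0.530.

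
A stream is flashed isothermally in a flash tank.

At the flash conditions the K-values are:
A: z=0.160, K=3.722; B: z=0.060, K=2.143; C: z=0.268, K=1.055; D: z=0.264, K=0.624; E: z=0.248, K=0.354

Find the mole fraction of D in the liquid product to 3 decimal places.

x_D = 0.296

Let ψ = V/F and solve Σ zᵢ(Kᵢ−1)/(1+ψ(Kᵢ−1)) = 0.
Feasibility: ΣzᵢKᵢ = 1.259, Σzᵢ/Kᵢ = 1.449 — both > 1, two phases present.
Newton–Raphson from ψ = 0.5:
  ψ = 0.500: g = -0.1164, g' = -0.528 → ψ = 0.279
  ψ = 0.279: g = 0.0075, g' = -0.629 → ψ = 0.291
Converged at ψ = 0.291.
Compositions from xᵢ = zᵢ/(1+ψ(Kᵢ−1)), yᵢ = Kᵢxᵢ:
  A: x = 0.089, y = 0.332
  B: x = 0.045, y = 0.096
  C: x = 0.264, y = 0.278
  D: x = 0.296, y = 0.185
  E: x = 0.306, y = 0.108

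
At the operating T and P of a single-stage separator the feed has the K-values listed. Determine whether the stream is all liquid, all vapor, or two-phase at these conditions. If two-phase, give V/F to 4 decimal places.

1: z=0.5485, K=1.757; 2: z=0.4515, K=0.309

ΣzᵢKᵢ = 1.1032; Σzᵢ/Kᵢ = 1.7733.
Both exceed 1, so a two-phase solution exists.
Binary case is linear: z₁(K₁−1)(1+ψ(K₂−1)) + z₂(K₂−1)(1+ψ(K₁−1)) = 0
⇒ ψ = [z₁(K₁−1)+z₂(K₂−1)] / [−(K₁−1)(K₂−1)] = 0.10323/0.52309 = 0.1973

two-phase, V/F = 0.1973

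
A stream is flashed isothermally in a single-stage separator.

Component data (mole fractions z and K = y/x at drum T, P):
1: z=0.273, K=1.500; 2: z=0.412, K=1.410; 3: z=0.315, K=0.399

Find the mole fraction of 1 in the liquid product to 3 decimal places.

x_1 = 0.224

Rachford–Rice: g(ψ) = Σ zᵢ(Kᵢ−1)/(1+ψ(Kᵢ−1)) = 0.
Check two-phase: ΣzᵢKᵢ = 1.116 > 1 and Σzᵢ/Kᵢ = 1.264 > 1, so g(0) = 0.116 > 0 and g(1) = -0.264 < 0.
Iterate (Newton) starting at ψ = 0.5:
  ψ = 0.500: g = -0.0213, g' = -0.324 → ψ = 0.434
  ψ = 0.434: g = -0.0007, g' = -0.304 → ψ = 0.432
Converged at ψ = 0.432.
Compositions from xᵢ = zᵢ/(1+ψ(Kᵢ−1)), yᵢ = Kᵢxᵢ:
  1: x = 0.224, y = 0.337
  2: x = 0.350, y = 0.493
  3: x = 0.426, y = 0.170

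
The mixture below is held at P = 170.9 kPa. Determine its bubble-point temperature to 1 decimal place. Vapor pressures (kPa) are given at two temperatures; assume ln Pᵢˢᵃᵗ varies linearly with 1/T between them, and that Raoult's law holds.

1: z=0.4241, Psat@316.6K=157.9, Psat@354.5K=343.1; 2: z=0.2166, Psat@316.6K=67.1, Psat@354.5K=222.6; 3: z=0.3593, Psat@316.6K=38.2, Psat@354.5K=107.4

T = 340.6 K

Bubble-point temperature: ΣzᵢPᵢˢᵃᵗ(T) = P. Interpolate ln Pᵢˢᵃᵗ = aᵢ + bᵢ/T.
  T = 316.6 K: ΣzᵢPᵢˢᵃᵗ = 95.22 kPa
  T = 354.5 K: ΣzᵢPᵢˢᵃᵗ = 232.31 kPa
  T = 335.6 K: ΣzᵢPᵢˢᵃᵗ = 152.16 kPa
  T = 345.1 K: ΣzᵢPᵢˢᵃᵗ = 189.16 kPa
  T = 340.4 K: ΣzᵢPᵢˢᵃᵗ = 170.07 kPa
  T = 342.8 K: ΣzᵢPᵢˢᵃᵗ = 179.62 kPa
Interpolating between 340.4 K and 342.8 K gives T ≈ 340.6 K.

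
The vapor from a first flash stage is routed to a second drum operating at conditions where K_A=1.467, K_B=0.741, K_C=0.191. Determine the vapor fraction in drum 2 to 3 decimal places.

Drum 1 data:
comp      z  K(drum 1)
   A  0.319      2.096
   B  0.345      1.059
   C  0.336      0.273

V/F (drum 2) = 0.285

Drum 1:
Let ψ₁ = V/F and solve Σ zᵢ(Kᵢ−1)/(1+ψ₁(Kᵢ−1)) = 0.
g(0) = ΣzᵢKᵢ − 1 = 0.126 and g(1) = 1 − Σzᵢ/Kᵢ = -0.709, so a root lies in (0, 1).
Iterate (Newton) starting at ψ₁ = 0.5:
  ψ₁ = 0.500: g = -0.1381, g' = -0.599 → ψ₁ = 0.270
  ψ₁ = 0.270: g = -0.0139, g' = -0.504 → ψ₁ = 0.242
Converged at ψ₁ = 0.242.
Drum-1 compositions:
  A: x = 0.252, y = 0.528
  B: x = 0.340, y = 0.360
  C: x = 0.408, y = 0.111
Drum-2 feed = drum-1 vapor: z₂ = (0.5285, 0.3602, 0.1113).
Drum 2:
Iterate (Newton) starting at ψ₂ = 0.57:
  ψ₂ = 0.570: g = -0.0816, g' = -0.356 → ψ₂ = 0.341
  ψ₂ = 0.341: g = -0.0137, g' = -0.254 → ψ₂ = 0.287
  ψ₂ = 0.287: g = -0.0003, g' = -0.241 → ψ₂ = 0.285
Converged at ψ₂ = 0.285.
  A: x = 0.466, y = 0.684
  B: x = 0.389, y = 0.288
  C: x = 0.145, y = 0.028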